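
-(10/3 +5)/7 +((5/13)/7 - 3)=-1129/273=-4.14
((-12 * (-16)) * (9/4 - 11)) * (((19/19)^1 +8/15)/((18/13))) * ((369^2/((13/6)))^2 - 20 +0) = -859654273007488/117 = -7347472418867.42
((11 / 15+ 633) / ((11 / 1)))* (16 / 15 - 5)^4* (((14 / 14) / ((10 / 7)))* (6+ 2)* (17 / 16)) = 6853664203127 / 83531250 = 82049.10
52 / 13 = 4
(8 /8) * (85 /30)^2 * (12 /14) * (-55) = -378.45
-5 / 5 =-1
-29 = -29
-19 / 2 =-9.50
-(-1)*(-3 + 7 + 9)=13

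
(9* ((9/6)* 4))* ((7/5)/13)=378/65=5.82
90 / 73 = 1.23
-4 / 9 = -0.44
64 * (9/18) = 32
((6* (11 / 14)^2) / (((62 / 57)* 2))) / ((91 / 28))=20691 / 39494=0.52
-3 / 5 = -0.60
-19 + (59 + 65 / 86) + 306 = 29821 / 86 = 346.76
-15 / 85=-3 / 17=-0.18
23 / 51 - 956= -955.55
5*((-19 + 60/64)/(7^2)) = -1445/784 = -1.84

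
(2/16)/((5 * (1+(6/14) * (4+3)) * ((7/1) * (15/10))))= 1/1680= 0.00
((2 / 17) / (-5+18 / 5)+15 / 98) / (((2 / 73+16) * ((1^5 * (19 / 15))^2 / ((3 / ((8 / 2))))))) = 125925 / 62548304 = 0.00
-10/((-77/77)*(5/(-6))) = -12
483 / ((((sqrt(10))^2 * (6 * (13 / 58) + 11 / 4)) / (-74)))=-2073036 / 2375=-872.86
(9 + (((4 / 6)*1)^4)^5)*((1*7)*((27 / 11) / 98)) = 31382108185 / 19887585102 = 1.58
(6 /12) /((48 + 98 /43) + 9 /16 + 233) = 344 /195283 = 0.00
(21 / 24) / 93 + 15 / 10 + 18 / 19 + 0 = 34729 / 14136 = 2.46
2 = 2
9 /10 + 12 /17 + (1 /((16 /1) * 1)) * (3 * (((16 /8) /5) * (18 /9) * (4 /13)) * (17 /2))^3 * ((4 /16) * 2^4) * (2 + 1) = 1746885981 /9337250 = 187.09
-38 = -38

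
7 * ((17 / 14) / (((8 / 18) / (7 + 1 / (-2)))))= 1989 / 16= 124.31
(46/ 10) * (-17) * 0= 0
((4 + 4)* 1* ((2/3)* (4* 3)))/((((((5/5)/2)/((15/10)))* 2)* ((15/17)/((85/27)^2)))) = 786080/729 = 1078.30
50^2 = 2500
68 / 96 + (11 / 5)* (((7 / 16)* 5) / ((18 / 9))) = 299 / 96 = 3.11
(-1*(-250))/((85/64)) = 188.24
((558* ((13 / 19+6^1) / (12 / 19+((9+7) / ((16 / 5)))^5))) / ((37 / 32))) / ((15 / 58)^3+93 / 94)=6931839238656 / 6761394465409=1.03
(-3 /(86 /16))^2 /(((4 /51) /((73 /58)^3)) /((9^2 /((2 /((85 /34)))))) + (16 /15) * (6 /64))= 9256488347520 /2982941427539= 3.10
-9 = -9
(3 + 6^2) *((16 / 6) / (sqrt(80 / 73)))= 26 *sqrt(365) / 5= 99.35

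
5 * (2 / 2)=5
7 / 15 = 0.47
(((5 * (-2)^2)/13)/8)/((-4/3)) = -15/104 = -0.14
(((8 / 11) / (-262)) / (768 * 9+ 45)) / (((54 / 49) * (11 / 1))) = -98 / 2977435989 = -0.00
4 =4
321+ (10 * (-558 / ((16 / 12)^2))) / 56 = 264.95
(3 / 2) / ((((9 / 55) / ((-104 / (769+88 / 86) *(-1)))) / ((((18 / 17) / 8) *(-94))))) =-222310 / 14433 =-15.40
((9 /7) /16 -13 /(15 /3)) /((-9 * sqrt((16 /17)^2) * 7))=0.04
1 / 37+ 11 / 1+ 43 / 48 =11.92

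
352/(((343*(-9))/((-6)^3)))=8448/343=24.63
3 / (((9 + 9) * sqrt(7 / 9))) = sqrt(7) / 14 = 0.19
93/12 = 31/4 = 7.75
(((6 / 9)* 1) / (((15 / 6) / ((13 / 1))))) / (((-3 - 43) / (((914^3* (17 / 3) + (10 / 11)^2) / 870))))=-20418142538404 / 54477225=-374801.44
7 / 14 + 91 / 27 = 209 / 54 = 3.87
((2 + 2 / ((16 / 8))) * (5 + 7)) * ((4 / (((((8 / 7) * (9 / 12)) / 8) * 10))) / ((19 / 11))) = 7392 / 95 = 77.81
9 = 9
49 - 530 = -481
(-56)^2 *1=3136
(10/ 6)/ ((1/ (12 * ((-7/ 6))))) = -70/ 3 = -23.33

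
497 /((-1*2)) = -497 /2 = -248.50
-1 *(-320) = 320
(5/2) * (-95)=-475/2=-237.50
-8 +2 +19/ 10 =-41/ 10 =-4.10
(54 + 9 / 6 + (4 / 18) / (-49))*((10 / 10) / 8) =6.94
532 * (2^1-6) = -2128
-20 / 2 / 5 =-2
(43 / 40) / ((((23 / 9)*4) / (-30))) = -1161 / 368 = -3.15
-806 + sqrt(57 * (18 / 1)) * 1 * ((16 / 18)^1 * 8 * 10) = -806 + 640 * sqrt(114) / 3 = 1471.78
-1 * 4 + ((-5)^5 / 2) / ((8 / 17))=-53189 / 16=-3324.31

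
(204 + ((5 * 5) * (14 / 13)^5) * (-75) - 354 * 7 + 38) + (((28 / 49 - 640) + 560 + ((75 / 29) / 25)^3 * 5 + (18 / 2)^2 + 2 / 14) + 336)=-292489155402491 / 63388254839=-4614.25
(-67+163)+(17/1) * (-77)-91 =-1304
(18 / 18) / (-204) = -1 / 204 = -0.00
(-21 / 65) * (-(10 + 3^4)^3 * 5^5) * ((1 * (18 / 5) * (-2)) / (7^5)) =-2281500 / 7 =-325928.57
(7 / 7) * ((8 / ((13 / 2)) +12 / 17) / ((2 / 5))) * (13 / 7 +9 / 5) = 27392 / 1547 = 17.71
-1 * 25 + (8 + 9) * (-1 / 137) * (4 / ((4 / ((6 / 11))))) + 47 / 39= -23.86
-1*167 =-167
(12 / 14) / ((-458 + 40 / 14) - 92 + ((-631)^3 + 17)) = -3 / 879340424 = -0.00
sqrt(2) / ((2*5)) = sqrt(2) / 10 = 0.14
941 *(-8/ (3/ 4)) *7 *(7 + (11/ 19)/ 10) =-47110224/ 95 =-495897.09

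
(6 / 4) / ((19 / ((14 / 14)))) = 3 / 38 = 0.08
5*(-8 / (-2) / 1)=20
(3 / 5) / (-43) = -3 / 215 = -0.01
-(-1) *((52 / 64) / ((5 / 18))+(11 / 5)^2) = 1553 / 200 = 7.76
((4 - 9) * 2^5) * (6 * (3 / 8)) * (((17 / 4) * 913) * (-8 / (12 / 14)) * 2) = 26075280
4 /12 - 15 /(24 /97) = -1447 /24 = -60.29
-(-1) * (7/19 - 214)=-4059/19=-213.63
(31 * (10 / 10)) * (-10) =-310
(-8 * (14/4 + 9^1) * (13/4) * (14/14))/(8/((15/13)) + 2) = -4875/134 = -36.38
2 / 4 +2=5 / 2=2.50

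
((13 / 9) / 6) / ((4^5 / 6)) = 13 / 9216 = 0.00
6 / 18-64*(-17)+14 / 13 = 42487 / 39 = 1089.41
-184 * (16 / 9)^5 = -192937984 / 59049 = -3267.42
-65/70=-13/14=-0.93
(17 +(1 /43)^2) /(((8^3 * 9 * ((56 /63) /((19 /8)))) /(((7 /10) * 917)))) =1916861037 /302940160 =6.33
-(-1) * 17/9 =17/9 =1.89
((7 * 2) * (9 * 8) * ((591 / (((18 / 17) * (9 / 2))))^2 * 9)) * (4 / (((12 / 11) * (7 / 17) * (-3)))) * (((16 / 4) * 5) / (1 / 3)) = -671153531840 / 27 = -24857538216.30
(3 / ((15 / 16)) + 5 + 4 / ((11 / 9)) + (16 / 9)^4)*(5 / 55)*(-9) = -7744471 / 441045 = -17.56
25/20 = 5/4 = 1.25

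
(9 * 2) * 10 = 180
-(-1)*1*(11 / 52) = 11 / 52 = 0.21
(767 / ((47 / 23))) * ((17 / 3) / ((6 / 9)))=299897 / 94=3190.39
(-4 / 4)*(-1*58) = 58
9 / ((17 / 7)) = 63 / 17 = 3.71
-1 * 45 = -45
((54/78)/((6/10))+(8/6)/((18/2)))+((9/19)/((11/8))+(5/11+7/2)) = 821773/146718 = 5.60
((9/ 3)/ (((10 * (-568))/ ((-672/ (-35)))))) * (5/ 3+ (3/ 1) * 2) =-138/ 1775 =-0.08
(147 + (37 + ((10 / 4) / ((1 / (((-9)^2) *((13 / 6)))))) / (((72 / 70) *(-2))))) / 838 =-937 / 26816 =-0.03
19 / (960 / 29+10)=551 / 1250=0.44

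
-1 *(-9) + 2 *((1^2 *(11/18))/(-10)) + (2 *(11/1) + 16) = 46.88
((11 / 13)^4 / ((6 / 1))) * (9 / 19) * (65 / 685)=43923 / 11437582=0.00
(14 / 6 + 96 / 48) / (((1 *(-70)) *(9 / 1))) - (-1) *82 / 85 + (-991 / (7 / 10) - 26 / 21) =-1299883 / 918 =-1415.99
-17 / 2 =-8.50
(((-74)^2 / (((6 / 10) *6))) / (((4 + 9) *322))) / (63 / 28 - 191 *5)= -740 / 1940211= -0.00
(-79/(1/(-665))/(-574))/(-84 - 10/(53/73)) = 397765/424924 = 0.94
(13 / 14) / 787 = 13 / 11018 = 0.00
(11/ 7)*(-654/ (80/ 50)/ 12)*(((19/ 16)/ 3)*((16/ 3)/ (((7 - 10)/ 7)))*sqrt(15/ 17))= 113905*sqrt(255)/ 7344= 247.67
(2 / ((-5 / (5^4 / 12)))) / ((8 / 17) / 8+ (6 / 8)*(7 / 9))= -4250 / 131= -32.44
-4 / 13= -0.31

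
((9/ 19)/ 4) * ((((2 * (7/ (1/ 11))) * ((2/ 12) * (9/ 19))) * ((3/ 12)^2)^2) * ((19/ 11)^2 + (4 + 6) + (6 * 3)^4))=2400993063/ 4066304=590.46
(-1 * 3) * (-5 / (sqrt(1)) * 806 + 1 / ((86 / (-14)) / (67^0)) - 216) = 547755 / 43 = 12738.49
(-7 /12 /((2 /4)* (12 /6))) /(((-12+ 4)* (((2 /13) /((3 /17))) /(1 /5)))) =91 /5440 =0.02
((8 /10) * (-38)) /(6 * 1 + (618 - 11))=-152 /3065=-0.05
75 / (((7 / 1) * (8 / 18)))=675 / 28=24.11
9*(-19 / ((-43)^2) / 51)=-57 / 31433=-0.00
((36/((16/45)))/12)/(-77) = -135/1232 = -0.11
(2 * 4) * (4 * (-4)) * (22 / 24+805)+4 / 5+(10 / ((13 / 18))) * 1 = -20112824 / 195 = -103142.69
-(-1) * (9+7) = 16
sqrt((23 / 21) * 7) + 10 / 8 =5 / 4 + sqrt(69) / 3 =4.02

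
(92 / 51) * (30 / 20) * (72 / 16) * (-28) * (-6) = 34776 / 17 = 2045.65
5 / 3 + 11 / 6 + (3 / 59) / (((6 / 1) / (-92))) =321 / 118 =2.72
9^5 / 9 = 6561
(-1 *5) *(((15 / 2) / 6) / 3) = -25 / 12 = -2.08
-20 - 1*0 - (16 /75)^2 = -112756 /5625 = -20.05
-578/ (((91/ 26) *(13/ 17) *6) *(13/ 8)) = -78608/ 3549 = -22.15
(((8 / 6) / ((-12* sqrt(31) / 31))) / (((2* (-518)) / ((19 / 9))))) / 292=19* sqrt(31) / 24503472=0.00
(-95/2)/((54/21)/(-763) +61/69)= -35010255/649118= -53.94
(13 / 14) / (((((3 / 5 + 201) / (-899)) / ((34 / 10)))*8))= -198679 / 112896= -1.76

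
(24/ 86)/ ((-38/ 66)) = -396/ 817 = -0.48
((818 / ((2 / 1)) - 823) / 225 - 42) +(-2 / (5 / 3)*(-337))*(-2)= -21316 / 25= -852.64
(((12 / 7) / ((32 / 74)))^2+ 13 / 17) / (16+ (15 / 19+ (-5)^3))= -4173331 / 27402368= -0.15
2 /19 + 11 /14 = 0.89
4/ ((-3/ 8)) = -32/ 3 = -10.67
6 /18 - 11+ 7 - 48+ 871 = 2458 /3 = 819.33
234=234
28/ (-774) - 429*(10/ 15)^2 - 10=-77672/ 387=-200.70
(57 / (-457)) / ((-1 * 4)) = 57 / 1828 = 0.03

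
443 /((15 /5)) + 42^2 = 5735 /3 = 1911.67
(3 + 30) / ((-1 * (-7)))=33 / 7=4.71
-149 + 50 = -99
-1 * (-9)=9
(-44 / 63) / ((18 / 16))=-352 / 567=-0.62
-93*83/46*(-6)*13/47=301041/1081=278.48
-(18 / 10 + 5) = -34 / 5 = -6.80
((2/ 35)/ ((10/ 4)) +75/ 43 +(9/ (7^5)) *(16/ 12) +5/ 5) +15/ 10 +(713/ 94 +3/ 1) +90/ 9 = 21104397484/ 849173675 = 24.85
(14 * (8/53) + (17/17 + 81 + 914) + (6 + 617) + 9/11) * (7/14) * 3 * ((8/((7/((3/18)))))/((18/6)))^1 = 1891172/12243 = 154.47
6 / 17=0.35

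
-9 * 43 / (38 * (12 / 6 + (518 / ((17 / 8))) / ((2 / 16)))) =-2193 / 420356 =-0.01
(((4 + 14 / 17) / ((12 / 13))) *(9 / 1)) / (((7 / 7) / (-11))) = -17589 / 34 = -517.32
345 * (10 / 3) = 1150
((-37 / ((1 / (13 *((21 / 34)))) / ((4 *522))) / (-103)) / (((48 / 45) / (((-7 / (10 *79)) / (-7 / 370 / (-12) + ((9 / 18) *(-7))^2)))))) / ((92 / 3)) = -13168623195 / 98895828628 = -0.13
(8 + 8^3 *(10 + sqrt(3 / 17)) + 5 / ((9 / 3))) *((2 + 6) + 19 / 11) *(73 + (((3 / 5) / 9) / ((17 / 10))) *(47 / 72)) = 1836291200 *sqrt(51) / 85833 + 20070088975 / 5508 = 3796589.06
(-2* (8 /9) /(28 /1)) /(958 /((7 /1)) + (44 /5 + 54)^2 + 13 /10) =-200 /12858291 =-0.00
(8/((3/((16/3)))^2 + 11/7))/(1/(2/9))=28672/30447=0.94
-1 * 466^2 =-217156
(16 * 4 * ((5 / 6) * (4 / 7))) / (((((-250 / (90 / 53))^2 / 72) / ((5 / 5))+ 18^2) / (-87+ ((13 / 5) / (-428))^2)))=-6196306082112 / 1460683512995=-4.24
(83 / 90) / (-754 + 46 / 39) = -1079 / 880800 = -0.00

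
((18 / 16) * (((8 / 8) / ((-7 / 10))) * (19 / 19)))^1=-45 / 28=-1.61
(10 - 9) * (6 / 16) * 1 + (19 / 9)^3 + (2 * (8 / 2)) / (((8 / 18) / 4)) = 81.78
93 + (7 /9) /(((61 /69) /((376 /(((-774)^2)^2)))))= 763497982909285 /8209655730126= 93.00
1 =1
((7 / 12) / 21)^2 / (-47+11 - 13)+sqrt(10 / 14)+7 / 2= 4.35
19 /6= 3.17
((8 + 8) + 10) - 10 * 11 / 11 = 16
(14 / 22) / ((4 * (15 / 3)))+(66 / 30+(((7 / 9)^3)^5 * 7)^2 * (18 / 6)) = 7180993659377381184026688058117 / 3108684940182521591048258434740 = 2.31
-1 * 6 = -6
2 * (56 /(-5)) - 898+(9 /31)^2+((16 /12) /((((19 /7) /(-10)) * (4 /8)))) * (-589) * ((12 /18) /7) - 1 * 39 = -17652808 /43245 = -408.20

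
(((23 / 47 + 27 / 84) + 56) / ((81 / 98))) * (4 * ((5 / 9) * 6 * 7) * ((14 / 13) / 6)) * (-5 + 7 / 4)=-1582945 / 423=-3742.19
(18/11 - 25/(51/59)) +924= 503057/561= 896.71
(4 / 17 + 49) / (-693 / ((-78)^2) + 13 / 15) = 65.41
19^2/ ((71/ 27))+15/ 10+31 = 24109/ 142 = 169.78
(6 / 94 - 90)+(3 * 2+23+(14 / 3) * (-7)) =-13198 / 141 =-93.60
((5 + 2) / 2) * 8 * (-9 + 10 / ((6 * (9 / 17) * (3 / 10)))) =3388 / 81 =41.83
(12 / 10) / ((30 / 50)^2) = 10 / 3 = 3.33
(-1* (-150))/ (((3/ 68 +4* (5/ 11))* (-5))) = -22440/ 1393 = -16.11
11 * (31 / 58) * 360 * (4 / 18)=13640 / 29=470.34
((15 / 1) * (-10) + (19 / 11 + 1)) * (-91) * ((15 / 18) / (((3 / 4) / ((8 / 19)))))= 1310400 / 209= 6269.86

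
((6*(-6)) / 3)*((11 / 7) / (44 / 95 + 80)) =-1045 / 4459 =-0.23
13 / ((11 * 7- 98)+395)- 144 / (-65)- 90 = -2133199 / 24310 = -87.75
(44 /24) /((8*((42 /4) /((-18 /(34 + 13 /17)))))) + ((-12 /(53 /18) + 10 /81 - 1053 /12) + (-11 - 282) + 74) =-3678874861 /11840094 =-310.71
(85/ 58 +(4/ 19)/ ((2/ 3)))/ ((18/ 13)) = 25519/ 19836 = 1.29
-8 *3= -24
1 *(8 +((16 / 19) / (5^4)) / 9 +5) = 1389391 / 106875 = 13.00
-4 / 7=-0.57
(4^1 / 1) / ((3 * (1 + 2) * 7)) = 4 / 63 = 0.06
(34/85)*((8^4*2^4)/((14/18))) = 1179648/35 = 33704.23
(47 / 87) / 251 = 47 / 21837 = 0.00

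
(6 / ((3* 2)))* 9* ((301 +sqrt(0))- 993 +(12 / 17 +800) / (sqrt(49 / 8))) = -6228 +245016* sqrt(2) / 119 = -3316.19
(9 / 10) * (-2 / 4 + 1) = 9 / 20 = 0.45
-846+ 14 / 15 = -12676 / 15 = -845.07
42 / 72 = 7 / 12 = 0.58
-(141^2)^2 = -395254161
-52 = -52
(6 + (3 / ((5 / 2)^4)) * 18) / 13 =4614 / 8125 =0.57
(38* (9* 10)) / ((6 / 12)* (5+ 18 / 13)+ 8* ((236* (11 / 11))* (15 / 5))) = 0.60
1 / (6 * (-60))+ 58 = 20879 / 360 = 58.00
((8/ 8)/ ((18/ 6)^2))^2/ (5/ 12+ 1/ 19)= 76/ 2889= 0.03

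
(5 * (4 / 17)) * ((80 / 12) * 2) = 800 / 51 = 15.69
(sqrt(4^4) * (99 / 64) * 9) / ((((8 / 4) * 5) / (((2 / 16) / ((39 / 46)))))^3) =401511 / 562432000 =0.00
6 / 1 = 6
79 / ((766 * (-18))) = -79 / 13788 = -0.01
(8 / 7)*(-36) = -288 / 7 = -41.14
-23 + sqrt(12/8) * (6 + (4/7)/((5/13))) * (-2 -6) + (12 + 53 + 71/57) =2465/57 -1048 * sqrt(6)/35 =-30.10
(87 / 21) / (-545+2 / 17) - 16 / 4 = -259857 / 64841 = -4.01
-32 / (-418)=16 / 209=0.08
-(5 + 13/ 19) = -108/ 19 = -5.68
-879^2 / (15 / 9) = -463584.60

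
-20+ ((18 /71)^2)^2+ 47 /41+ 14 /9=-162164023679 /9376910289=-17.29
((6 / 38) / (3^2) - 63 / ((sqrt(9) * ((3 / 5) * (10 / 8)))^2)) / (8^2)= -2125 / 10944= -0.19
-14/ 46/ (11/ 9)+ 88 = 87.75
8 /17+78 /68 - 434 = -14701 /34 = -432.38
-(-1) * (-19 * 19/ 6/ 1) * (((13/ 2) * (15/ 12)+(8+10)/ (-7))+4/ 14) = -39349/ 112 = -351.33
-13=-13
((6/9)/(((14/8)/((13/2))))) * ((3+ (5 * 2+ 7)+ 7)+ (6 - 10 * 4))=-52/3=-17.33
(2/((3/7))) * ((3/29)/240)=7/3480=0.00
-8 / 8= -1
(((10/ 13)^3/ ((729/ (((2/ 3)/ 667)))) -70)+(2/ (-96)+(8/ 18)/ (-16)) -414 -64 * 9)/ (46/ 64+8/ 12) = -108712737856358/ 142080690843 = -765.15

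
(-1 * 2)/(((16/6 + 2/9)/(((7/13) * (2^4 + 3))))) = -1197/169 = -7.08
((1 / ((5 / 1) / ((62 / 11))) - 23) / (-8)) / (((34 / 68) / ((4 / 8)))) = 1203 / 440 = 2.73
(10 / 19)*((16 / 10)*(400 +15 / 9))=19280 / 57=338.25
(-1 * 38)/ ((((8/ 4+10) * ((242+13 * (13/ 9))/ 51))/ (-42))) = 61047/ 2347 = 26.01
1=1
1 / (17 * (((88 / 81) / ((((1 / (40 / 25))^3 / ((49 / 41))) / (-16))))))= -415125 / 600506368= -0.00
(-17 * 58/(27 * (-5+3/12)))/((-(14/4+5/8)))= -31552/16929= -1.86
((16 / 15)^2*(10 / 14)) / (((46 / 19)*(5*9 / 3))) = 0.02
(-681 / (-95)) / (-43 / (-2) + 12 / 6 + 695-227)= 1362 / 93385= 0.01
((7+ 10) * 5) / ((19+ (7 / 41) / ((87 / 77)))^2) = 1081496565 / 4666529344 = 0.23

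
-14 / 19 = -0.74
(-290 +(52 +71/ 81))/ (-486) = 19207/ 39366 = 0.49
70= 70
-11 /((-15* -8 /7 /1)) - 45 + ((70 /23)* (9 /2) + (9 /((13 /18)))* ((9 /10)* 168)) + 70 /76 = 1853.16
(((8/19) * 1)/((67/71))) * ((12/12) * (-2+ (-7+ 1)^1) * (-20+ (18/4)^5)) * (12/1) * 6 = -597173616/1273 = -469107.32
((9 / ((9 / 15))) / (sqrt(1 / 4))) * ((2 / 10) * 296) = 1776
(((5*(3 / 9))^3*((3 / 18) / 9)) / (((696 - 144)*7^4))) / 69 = 125 / 133333061904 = 0.00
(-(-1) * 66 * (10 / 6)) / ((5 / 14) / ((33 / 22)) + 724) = 2310 / 15209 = 0.15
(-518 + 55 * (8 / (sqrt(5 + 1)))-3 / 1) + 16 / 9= -4673 / 9 + 220 * sqrt(6) / 3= -339.59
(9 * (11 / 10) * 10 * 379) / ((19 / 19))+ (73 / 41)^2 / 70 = 4415101399 / 117670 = 37521.05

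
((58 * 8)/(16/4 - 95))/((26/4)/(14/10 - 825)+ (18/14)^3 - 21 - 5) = 187253696/877069687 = 0.21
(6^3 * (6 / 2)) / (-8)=-81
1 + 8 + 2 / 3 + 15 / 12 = 131 / 12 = 10.92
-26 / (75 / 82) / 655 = -2132 / 49125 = -0.04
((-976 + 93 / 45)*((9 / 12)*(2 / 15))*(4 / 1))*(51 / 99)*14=-6953884 / 2475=-2809.65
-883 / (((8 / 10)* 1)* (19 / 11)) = -48565 / 76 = -639.01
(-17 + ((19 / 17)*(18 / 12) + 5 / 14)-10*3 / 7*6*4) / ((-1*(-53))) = -2003 / 901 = -2.22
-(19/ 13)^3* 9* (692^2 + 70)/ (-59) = 228085.10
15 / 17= 0.88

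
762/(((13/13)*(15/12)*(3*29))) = 1016/145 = 7.01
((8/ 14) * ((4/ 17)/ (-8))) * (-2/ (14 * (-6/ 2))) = -2/ 2499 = -0.00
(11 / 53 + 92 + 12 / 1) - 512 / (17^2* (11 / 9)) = 17313393 / 168487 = 102.76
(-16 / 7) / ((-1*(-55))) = -16 / 385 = -0.04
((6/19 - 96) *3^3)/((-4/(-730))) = -8958195/19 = -471483.95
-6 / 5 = -1.20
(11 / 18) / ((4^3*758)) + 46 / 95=40168981 / 82955520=0.48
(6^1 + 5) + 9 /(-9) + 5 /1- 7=8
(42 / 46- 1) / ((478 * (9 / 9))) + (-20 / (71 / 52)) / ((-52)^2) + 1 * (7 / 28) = 4960099 / 20294924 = 0.24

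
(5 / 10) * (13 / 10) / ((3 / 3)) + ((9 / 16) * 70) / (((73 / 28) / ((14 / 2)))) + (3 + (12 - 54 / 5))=110.57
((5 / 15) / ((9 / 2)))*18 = 4 / 3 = 1.33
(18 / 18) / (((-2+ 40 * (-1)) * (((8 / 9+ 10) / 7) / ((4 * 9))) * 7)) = -27 / 343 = -0.08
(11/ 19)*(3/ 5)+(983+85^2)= 779793/ 95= 8208.35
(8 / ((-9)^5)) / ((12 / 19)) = -38 / 177147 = -0.00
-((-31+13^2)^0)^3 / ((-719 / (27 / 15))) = 9 / 3595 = 0.00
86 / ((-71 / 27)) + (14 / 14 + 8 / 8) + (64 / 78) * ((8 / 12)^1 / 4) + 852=6823640 / 8307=821.43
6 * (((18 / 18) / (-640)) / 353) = -3 / 112960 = -0.00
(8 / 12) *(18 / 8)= 3 / 2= 1.50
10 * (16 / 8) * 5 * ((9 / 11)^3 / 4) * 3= 54675 / 1331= 41.08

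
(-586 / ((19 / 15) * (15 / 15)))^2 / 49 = 77264100 / 17689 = 4367.92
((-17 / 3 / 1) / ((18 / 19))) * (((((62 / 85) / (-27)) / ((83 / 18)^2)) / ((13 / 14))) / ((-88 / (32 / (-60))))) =32984 / 664960725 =0.00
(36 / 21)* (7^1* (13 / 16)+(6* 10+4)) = 3345 / 28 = 119.46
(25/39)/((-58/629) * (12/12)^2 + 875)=15725/21462363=0.00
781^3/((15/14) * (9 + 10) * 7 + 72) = 86614462/39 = 2220883.64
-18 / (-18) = 1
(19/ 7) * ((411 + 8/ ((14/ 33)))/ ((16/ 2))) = 57171/ 392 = 145.84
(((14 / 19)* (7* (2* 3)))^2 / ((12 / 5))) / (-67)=-144060 / 24187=-5.96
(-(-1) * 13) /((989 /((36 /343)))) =468 /339227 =0.00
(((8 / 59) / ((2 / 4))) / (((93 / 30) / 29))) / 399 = 4640 / 729771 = 0.01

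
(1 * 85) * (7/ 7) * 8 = 680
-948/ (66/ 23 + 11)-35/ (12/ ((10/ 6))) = -840769/ 11484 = -73.21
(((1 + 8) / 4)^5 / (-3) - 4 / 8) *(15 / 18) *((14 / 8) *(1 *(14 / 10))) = -989555 / 24576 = -40.27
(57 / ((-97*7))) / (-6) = 19 / 1358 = 0.01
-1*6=-6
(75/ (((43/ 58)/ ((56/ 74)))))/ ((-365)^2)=4872/ 8478439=0.00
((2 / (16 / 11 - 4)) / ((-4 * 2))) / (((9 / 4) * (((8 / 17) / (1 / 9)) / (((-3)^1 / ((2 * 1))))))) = -187 / 12096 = -0.02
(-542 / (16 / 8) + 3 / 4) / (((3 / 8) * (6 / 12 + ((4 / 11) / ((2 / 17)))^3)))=-5755244 / 239817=-24.00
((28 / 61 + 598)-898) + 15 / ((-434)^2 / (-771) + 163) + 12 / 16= -4572725975 / 15294652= -298.98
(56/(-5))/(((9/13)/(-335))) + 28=49028/9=5447.56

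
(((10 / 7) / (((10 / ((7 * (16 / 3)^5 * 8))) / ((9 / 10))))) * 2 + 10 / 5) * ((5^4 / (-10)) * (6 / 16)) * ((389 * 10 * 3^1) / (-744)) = 203954596375 / 8928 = 22844376.83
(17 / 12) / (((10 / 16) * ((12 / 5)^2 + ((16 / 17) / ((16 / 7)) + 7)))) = 1445 / 8397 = 0.17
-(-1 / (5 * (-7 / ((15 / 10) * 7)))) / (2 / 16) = -12 / 5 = -2.40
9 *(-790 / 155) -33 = -78.87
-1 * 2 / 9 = -2 / 9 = -0.22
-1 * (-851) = 851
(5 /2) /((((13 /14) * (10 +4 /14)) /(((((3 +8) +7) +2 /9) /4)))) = 10045 /8424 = 1.19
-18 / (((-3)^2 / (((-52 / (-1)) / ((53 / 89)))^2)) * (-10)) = 21418384 / 14045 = 1524.98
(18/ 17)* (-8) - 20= -484/ 17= -28.47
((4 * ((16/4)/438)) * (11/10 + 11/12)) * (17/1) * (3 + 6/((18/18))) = 4114/365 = 11.27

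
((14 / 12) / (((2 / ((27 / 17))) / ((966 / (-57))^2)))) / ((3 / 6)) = 3266046 / 6137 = 532.19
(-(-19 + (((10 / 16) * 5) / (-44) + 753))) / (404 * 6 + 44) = -258343 / 868736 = -0.30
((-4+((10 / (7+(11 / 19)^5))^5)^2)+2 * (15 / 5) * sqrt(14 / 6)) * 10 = 20 * sqrt(21)+370582149074287979556353816326567664564476184686842628324108945691084645 / 1310683150103194098303115286019417044214197997832618458718185782771712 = 374.39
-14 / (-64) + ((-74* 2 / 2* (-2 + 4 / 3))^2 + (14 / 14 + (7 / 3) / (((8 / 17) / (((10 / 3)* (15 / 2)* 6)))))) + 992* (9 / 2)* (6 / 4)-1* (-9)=2846519 / 288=9883.75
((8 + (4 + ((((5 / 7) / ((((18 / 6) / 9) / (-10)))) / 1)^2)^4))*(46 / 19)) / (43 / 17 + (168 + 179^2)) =3341478.24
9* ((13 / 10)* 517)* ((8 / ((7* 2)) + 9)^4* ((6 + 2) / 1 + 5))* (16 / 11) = 11524345495416 / 12005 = 959962140.39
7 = 7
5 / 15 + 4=13 / 3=4.33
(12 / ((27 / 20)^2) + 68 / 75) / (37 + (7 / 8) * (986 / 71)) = 12924272 / 84800925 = 0.15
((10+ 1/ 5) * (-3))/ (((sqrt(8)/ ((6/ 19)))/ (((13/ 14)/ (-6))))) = 1989 * sqrt(2)/ 5320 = 0.53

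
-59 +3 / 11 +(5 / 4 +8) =-2177 / 44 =-49.48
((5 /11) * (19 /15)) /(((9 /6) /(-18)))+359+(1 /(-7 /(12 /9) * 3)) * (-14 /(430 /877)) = 7532843 /21285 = 353.90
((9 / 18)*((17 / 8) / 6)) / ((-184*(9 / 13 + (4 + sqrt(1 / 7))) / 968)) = -0.18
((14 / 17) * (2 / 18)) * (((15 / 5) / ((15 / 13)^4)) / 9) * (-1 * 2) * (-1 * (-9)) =-799708 / 2581875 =-0.31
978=978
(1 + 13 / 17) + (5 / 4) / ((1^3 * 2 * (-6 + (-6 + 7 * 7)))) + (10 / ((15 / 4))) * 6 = 89477 / 5032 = 17.78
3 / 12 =1 / 4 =0.25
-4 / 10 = -2 / 5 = -0.40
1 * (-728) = -728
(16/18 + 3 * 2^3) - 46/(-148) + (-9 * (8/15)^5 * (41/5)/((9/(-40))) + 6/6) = 2267604271/56193750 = 40.35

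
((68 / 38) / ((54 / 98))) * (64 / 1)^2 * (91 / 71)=620978176 / 36423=17049.07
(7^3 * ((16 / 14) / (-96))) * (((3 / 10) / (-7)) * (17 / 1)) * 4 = 119 / 10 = 11.90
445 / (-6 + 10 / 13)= -5785 / 68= -85.07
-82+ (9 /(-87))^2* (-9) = -69043 /841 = -82.10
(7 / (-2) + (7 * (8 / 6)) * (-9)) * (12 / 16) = -525 / 8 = -65.62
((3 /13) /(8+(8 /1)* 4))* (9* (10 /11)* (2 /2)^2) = 27 /572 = 0.05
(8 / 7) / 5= 8 / 35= 0.23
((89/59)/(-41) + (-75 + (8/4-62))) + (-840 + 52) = -2232826/2419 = -923.04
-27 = -27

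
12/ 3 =4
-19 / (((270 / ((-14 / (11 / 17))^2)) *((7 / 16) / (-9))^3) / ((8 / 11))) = 9716170752 / 46585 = 208568.65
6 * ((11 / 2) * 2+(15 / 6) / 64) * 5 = 21195 / 64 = 331.17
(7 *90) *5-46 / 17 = 53504 / 17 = 3147.29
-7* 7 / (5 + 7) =-49 / 12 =-4.08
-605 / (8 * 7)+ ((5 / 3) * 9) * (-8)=-7325 / 56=-130.80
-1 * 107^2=-11449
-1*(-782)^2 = -611524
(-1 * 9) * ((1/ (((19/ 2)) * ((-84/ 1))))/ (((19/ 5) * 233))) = 15/ 1177582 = 0.00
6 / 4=3 / 2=1.50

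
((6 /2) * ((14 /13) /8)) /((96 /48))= 21 /104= 0.20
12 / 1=12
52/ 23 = 2.26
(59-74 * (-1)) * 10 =1330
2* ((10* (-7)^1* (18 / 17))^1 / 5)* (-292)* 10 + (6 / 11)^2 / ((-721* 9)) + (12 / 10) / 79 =50714388649322 / 585823315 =86569.43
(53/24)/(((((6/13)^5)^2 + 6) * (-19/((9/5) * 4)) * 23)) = -137858491849/22735307506100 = -0.01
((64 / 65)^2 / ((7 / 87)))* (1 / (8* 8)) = 0.19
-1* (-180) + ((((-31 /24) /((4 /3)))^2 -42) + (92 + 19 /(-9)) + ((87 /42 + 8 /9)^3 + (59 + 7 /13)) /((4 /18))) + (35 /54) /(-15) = 226882564187 /369847296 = 613.45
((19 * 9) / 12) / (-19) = -0.75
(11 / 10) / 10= 11 / 100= 0.11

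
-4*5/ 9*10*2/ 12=-100/ 27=-3.70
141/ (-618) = -47/ 206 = -0.23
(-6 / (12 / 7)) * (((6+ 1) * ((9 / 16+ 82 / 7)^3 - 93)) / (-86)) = 2468951071 / 4931584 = 500.64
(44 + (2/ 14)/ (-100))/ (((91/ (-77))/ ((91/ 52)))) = -338789/ 5200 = -65.15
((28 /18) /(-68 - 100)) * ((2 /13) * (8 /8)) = -1 /702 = -0.00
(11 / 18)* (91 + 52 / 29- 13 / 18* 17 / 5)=2593591 / 46980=55.21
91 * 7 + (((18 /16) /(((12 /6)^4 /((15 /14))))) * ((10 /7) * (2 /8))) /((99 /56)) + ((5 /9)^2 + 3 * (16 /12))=255995963 /399168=641.32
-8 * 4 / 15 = -32 / 15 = -2.13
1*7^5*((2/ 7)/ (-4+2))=-2401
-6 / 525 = -2 / 175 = -0.01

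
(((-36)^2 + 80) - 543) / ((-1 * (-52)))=16.02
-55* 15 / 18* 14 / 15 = -385 / 9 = -42.78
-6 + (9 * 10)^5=5904899994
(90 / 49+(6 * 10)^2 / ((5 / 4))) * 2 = 282420 / 49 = 5763.67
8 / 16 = 1 / 2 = 0.50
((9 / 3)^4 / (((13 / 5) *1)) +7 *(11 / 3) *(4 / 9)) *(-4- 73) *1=-3277.22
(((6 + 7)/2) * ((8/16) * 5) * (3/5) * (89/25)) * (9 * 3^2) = 281151/100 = 2811.51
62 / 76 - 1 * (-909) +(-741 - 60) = 4135 / 38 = 108.82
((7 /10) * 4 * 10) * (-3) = -84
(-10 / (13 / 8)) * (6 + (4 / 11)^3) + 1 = -626697 / 17303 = -36.22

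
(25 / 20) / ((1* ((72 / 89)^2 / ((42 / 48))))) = 277235 / 165888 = 1.67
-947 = -947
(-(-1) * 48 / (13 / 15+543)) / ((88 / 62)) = 2790 / 44869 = 0.06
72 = 72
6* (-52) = -312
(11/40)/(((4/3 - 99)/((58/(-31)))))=957/181660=0.01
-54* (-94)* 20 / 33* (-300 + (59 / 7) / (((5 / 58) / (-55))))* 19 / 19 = -1344869280 / 77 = -17465834.81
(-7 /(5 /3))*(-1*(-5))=-21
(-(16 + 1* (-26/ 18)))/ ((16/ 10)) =-655/ 72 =-9.10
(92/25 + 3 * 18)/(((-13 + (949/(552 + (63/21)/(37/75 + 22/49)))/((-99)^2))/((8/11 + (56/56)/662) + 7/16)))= -1149539745301101/222142782924400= -5.17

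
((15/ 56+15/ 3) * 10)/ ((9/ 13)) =76.09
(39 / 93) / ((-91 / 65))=-65 / 217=-0.30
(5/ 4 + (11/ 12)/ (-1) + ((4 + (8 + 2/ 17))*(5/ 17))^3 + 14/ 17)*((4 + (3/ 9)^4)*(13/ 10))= 242.17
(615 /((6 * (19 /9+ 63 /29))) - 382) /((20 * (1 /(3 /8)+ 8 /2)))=-2401941 /894400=-2.69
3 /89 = 0.03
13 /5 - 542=-2697 /5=-539.40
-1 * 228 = -228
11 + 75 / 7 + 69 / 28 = 677 / 28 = 24.18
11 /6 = 1.83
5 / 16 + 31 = 501 / 16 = 31.31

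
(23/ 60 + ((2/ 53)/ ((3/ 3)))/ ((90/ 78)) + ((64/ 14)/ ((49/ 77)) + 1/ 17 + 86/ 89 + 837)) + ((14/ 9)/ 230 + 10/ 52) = 845.82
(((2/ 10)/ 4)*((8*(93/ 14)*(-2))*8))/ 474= -248/ 2765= -0.09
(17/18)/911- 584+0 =-584.00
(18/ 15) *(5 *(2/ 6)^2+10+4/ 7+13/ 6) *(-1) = -335/ 21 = -15.95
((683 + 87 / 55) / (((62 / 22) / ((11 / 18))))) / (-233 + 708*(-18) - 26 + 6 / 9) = -207086 / 18138255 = -0.01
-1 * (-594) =594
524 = 524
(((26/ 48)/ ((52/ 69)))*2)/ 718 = 23/ 11488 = 0.00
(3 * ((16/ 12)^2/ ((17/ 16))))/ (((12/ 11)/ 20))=14080/ 153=92.03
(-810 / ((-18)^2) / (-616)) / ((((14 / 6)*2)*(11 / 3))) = 45 / 189728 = 0.00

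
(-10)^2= 100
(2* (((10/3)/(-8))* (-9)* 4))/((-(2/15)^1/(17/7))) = -3825/7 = -546.43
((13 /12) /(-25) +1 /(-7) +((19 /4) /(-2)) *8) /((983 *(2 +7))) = -40291 /18578700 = -0.00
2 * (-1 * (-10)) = 20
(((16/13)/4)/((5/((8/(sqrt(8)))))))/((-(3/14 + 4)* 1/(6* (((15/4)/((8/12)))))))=-756* sqrt(2)/767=-1.39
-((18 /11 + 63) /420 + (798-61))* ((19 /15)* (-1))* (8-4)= 21569123 /5775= 3734.91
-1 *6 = -6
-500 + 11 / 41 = -20489 / 41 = -499.73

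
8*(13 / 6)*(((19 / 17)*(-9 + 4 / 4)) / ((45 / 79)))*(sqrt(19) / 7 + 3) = -624416 / 765 - 624416*sqrt(19) / 16065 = -985.65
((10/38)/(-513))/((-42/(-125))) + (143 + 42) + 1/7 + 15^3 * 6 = 8365615547/409374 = 20435.14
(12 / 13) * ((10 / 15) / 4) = 2 / 13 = 0.15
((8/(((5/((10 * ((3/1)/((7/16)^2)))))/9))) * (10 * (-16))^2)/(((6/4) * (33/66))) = 3774873600/49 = 77038236.73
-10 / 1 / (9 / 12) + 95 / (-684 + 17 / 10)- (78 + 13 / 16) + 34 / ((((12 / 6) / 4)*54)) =-268301849 / 2947536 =-91.03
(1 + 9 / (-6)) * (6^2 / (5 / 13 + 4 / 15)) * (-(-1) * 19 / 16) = -33345 / 1016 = -32.82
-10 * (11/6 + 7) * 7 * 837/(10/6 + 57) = -1552635/176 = -8821.79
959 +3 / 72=23017 / 24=959.04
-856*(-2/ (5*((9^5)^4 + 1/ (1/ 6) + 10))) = 0.00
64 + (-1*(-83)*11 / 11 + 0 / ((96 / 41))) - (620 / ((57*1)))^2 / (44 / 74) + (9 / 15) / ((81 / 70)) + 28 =-2515631 / 107217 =-23.46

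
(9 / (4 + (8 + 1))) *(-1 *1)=-9 / 13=-0.69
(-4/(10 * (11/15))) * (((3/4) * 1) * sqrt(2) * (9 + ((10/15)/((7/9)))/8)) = -2295 * sqrt(2)/616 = -5.27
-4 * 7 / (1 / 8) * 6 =-1344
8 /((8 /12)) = 12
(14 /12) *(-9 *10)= -105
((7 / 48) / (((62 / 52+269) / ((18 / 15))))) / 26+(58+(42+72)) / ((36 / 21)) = 84581021 / 843000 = 100.33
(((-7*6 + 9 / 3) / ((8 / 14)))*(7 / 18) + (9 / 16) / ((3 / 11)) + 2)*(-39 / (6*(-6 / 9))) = -14027 / 64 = -219.17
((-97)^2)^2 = 88529281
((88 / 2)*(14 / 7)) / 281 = 88 / 281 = 0.31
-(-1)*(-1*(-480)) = 480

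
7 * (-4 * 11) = -308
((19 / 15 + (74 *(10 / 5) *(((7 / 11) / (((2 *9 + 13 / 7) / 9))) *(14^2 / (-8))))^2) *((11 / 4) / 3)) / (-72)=-38355225504319 / 2754401760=-13925.07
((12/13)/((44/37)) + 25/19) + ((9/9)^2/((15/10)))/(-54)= 457687/220077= 2.08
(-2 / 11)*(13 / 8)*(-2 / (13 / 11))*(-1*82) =-41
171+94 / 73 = 172.29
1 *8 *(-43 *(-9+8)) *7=2408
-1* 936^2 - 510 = -876606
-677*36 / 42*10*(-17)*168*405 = 6712048800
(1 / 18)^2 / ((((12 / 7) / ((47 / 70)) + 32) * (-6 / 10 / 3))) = -235 / 526176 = -0.00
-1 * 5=-5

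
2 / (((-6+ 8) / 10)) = 10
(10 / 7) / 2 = 5 / 7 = 0.71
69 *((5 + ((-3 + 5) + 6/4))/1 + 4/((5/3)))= 7521/10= 752.10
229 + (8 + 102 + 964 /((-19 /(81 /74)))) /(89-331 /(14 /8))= 112583871 /492803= 228.46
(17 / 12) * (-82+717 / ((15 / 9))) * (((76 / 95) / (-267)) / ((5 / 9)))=-29597 / 11125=-2.66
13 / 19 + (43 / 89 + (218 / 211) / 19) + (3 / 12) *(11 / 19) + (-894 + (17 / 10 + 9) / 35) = -222868419611 / 249760700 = -892.33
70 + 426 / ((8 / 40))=2200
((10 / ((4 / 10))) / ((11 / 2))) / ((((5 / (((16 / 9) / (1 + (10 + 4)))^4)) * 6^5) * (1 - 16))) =-4096 / 2663515861875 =-0.00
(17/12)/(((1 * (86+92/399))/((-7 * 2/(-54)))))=15827/3715848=0.00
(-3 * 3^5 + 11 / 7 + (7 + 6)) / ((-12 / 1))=1667 / 28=59.54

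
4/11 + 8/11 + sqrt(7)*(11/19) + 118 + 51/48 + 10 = 11*sqrt(7)/19 + 22907/176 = 131.69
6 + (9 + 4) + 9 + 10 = 38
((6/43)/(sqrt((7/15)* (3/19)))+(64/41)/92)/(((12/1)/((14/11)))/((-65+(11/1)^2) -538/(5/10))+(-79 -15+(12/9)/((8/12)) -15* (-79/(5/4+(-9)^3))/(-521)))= -515654540* sqrt(665)/2380075860501 -704308640/3819191497083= -0.01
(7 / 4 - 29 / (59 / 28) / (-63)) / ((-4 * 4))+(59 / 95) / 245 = -95307719 / 790977600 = -0.12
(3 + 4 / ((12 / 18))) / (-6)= -3 / 2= -1.50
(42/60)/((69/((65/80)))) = 91/11040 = 0.01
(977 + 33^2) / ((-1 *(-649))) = 2066 / 649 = 3.18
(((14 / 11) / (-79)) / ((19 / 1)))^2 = 196 / 272613121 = 0.00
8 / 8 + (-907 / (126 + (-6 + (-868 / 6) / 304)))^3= -70586456617649161 / 161905358721527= -435.97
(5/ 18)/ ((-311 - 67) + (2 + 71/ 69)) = -115/ 155238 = -0.00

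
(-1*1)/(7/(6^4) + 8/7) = -9072/10417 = -0.87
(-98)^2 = 9604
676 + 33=709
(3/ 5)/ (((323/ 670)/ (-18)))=-7236/ 323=-22.40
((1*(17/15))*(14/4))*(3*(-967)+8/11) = -3796457/330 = -11504.42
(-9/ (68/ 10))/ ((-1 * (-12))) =-15/ 136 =-0.11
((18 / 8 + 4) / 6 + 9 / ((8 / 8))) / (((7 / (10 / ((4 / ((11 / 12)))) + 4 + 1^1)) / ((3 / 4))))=6025 / 768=7.85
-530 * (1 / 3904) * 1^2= -265 / 1952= -0.14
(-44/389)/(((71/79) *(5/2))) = -6952/138095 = -0.05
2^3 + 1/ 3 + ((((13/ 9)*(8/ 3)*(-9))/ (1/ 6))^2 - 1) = 129814/ 3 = 43271.33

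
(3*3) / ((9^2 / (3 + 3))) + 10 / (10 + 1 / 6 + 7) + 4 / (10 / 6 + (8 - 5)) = 4556 / 2163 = 2.11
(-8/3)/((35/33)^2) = -2904/1225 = -2.37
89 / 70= 1.27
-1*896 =-896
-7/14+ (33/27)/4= -7/36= -0.19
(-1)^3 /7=-1 /7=-0.14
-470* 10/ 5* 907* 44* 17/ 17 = -37513520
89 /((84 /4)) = 89 /21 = 4.24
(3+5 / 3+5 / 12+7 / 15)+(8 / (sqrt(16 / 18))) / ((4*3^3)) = sqrt(2) / 18+111 / 20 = 5.63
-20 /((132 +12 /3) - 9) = -20 /127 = -0.16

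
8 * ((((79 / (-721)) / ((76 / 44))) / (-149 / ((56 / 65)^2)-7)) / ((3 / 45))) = 15572480 / 424980163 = 0.04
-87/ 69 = -29/ 23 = -1.26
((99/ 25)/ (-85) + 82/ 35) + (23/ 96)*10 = 4.69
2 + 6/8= 11/4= 2.75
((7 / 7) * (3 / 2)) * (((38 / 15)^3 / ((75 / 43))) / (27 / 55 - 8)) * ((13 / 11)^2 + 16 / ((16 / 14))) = -81402612 / 2839375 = -28.67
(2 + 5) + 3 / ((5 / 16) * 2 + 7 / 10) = 491 / 53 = 9.26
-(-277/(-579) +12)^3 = -377149515625/194104539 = -1943.02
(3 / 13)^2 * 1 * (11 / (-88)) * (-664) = 747 / 169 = 4.42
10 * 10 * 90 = 9000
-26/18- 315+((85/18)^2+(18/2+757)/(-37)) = -3774395/11988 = -314.85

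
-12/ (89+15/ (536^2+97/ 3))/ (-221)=60846/ 99731723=0.00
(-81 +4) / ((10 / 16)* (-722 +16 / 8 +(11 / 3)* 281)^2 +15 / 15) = -0.00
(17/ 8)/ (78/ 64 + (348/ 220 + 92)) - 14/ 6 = -1156723/ 500547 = -2.31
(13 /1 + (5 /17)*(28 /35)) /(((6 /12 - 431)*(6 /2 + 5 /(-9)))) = -675 /53669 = -0.01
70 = 70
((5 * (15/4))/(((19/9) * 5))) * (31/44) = 4185/3344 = 1.25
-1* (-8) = 8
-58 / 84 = -29 / 42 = -0.69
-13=-13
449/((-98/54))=-12123/49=-247.41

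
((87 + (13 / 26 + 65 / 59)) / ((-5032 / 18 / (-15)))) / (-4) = -83025 / 69856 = -1.19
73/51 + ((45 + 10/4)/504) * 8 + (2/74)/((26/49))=1152020/515151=2.24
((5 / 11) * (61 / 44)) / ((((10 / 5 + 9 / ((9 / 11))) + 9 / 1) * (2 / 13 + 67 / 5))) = 19825 / 9380888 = 0.00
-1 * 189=-189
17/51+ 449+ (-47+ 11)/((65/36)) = 83732/195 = 429.39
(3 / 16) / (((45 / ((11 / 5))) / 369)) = 1353 / 400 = 3.38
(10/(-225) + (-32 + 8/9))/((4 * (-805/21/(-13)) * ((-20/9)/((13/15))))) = 118469/115000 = 1.03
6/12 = 1/2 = 0.50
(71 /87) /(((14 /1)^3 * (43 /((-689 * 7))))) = -48919 /1466472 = -0.03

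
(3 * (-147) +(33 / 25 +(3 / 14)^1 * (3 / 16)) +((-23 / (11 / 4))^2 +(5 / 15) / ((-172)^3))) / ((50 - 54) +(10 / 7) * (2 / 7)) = 836498299678867 / 8127269145600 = 102.92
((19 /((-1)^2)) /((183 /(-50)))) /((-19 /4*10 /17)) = 340 /183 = 1.86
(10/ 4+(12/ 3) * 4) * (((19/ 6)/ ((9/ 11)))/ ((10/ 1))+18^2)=6481253/ 1080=6001.16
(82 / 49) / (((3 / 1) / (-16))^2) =20992 / 441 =47.60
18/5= 3.60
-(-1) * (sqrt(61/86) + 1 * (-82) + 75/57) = -1533/19 + sqrt(5246)/86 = -79.84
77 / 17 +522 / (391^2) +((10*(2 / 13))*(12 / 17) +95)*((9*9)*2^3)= 123755206819 / 1987453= 62268.24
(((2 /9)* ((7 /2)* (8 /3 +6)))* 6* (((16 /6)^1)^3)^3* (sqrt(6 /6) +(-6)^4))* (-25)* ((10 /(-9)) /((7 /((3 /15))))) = 452609022361600 /1594323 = 283887908.76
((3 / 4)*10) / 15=1 / 2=0.50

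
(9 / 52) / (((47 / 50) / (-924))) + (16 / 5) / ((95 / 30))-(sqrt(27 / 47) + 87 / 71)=-702028089 / 4121195-3 * sqrt(141) / 47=-171.10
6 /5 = 1.20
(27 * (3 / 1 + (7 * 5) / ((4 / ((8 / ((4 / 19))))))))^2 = 328225689 / 4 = 82056422.25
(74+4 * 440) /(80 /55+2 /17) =24497 /21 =1166.52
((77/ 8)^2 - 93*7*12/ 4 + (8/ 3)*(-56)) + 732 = -1277.69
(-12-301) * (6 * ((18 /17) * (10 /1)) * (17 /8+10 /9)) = -1093935 /17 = -64349.12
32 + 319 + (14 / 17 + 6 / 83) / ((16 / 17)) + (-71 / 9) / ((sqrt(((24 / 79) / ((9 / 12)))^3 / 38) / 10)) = 29212 / 83 - 28045*sqrt(1501) / 576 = -1534.40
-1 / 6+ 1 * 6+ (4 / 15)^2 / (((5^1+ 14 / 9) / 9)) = 52489 / 8850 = 5.93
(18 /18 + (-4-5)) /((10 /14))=-56 /5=-11.20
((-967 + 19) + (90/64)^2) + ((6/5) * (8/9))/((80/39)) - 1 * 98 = -1043.50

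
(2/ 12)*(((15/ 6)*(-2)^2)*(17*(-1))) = -85/ 3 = -28.33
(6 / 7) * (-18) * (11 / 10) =-594 / 35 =-16.97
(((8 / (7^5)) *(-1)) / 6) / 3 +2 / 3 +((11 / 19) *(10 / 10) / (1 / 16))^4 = 7363.35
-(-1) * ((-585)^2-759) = 341466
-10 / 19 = -0.53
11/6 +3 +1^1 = 35/6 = 5.83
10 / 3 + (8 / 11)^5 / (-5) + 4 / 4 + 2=15201541 / 2415765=6.29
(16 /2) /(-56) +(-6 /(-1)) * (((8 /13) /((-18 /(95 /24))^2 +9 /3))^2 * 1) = -2499609366523 /18008123885661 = -0.14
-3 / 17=-0.18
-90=-90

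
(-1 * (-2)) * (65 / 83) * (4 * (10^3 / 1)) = 520000 / 83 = 6265.06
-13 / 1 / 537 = -13 / 537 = -0.02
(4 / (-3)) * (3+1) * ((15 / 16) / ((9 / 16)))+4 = -44 / 9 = -4.89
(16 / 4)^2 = 16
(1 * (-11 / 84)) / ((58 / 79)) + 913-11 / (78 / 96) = 899.28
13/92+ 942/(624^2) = 214523/1492608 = 0.14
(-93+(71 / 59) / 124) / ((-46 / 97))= 196.09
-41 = -41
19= 19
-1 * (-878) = 878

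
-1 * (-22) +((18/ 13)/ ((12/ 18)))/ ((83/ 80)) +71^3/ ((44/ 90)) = 17378938361/ 23738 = 732114.68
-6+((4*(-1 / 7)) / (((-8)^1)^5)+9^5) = 3385761793 / 57344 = 59043.00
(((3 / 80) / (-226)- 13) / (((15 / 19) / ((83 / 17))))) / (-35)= 370662811 / 161364000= 2.30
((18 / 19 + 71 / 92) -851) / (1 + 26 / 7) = -10391801 / 57684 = -180.15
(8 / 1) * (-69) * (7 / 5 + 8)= -25944 / 5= -5188.80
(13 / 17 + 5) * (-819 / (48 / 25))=-334425 / 136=-2459.01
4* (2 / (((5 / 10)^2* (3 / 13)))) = 138.67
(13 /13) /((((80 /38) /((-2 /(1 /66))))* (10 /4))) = -627 /25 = -25.08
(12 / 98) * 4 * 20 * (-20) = -9600 / 49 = -195.92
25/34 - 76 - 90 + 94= -2423/34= -71.26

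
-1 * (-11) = 11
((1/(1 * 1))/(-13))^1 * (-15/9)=5/39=0.13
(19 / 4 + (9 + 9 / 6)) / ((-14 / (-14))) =61 / 4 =15.25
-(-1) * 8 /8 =1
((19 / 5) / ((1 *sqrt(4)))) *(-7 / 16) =-133 / 160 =-0.83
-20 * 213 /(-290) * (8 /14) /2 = 852 /203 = 4.20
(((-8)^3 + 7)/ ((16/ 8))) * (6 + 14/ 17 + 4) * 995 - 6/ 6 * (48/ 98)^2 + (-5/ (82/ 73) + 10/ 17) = -9101415763729/ 3346994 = -2719280.57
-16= -16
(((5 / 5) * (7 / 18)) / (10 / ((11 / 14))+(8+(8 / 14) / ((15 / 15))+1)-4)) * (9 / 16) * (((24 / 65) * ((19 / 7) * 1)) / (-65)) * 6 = -13167 / 11906050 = -0.00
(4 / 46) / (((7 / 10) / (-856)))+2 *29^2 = 253682 / 161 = 1575.66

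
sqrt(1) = 1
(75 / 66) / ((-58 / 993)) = -24825 / 1276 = -19.46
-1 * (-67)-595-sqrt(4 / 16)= -1057 / 2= -528.50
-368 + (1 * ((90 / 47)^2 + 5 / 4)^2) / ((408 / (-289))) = -721644437897 / 1873797504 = -385.12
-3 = -3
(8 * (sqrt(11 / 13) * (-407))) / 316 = -9.48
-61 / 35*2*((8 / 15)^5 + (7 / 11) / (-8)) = 148354501 / 1169437500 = 0.13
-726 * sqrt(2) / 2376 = -0.43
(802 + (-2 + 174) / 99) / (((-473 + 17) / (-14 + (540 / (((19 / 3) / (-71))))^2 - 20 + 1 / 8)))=-4210713323105665 / 65187936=-64593444.45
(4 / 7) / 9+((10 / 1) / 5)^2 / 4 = 67 / 63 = 1.06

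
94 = 94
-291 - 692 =-983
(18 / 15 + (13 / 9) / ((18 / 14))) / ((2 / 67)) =63047 / 810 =77.84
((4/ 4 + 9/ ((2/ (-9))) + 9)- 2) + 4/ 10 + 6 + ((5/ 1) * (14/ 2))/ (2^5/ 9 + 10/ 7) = -14976/ 785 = -19.08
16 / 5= 3.20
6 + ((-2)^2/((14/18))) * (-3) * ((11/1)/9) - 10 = -160/7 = -22.86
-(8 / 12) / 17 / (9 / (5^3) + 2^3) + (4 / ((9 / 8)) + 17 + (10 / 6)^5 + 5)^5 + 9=1215938881001535580146136 / 14533541517775779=83664320.88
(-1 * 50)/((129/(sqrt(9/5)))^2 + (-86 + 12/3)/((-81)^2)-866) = -328050/54974537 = -0.01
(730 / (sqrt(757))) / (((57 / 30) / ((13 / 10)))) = 9490 * sqrt(757) / 14383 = 18.15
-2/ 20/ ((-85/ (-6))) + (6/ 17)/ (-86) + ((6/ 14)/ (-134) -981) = -989205831/ 1008350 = -981.01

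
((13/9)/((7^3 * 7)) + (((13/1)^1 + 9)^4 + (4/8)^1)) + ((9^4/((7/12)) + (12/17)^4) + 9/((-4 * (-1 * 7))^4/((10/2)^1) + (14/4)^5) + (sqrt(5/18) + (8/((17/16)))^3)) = sqrt(10)/6 + 7303233495623301377/29696266225206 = 245931.56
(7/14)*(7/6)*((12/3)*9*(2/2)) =21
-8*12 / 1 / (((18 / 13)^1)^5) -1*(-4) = -14.86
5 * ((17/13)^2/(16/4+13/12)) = 17340/10309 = 1.68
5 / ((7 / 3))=15 / 7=2.14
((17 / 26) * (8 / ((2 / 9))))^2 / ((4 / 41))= 959769 / 169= 5679.11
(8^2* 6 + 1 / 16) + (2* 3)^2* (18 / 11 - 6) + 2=40299 / 176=228.97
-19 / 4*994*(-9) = 84987 / 2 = 42493.50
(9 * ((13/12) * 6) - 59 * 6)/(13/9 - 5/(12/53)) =10638/743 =14.32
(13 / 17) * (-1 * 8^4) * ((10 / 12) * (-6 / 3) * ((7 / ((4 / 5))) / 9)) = 2329600 / 459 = 5075.38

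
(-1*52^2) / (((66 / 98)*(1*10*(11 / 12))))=-264992 / 605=-438.00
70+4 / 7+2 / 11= 5448 / 77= 70.75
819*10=8190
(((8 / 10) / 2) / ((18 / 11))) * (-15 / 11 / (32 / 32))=-1 / 3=-0.33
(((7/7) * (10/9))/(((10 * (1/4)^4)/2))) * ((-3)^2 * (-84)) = -43008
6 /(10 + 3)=0.46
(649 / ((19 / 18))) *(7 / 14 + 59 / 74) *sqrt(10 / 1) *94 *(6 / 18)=17569728 *sqrt(10) / 703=79033.23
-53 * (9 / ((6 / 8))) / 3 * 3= -636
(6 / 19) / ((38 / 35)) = 105 / 361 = 0.29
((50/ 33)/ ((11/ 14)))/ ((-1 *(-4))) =175/ 363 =0.48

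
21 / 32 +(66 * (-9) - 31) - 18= -642.34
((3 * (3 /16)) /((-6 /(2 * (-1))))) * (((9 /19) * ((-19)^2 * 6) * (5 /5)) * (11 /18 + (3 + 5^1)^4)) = 12609369 /16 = 788085.56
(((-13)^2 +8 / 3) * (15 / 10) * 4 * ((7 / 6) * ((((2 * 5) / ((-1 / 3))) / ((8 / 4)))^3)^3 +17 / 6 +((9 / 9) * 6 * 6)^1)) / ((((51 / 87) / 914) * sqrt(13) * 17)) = -3673421756174881280 * sqrt(13) / 11271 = -1175114053614897.59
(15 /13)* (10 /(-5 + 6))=150 /13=11.54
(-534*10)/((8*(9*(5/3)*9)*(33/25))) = -2225/594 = -3.75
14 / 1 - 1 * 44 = -30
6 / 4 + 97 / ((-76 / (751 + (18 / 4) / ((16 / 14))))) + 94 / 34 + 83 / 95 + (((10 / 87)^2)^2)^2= -325127305632160780977371 / 339239583707580826560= -958.40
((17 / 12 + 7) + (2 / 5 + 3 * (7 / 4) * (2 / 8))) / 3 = 2431 / 720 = 3.38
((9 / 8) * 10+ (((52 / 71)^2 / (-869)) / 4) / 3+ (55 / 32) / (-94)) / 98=443996618887 / 3874018017408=0.11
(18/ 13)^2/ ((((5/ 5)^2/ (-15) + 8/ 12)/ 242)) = 130680/ 169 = 773.25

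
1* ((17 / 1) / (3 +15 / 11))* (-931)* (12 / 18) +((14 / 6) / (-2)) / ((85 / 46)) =-14802109 / 6120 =-2418.65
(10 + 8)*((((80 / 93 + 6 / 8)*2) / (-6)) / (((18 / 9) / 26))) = -7787 / 62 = -125.60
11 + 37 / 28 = 345 / 28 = 12.32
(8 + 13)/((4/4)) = 21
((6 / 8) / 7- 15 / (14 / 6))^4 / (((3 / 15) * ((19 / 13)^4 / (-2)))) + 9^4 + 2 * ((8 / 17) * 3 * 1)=2086335471274395 / 680871968896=3064.21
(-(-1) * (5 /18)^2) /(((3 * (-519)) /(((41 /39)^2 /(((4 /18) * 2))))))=-42025 /341020368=-0.00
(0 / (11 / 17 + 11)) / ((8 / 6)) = 0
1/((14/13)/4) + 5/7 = 31/7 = 4.43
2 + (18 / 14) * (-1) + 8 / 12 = 29 / 21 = 1.38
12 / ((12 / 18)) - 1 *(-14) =32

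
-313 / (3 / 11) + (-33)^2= -176 / 3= -58.67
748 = 748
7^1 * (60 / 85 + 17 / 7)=21.94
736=736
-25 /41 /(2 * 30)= -0.01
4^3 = 64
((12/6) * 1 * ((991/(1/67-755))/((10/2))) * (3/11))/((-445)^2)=-0.00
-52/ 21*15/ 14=-130/ 49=-2.65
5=5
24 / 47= 0.51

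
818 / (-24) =-409 / 12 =-34.08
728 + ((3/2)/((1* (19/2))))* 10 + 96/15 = 69918/95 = 735.98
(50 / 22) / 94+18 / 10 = 9431 / 5170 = 1.82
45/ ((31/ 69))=3105/ 31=100.16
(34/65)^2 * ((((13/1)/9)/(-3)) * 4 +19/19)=-1156/4563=-0.25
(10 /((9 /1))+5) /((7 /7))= 55 /9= 6.11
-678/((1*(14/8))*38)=-1356/133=-10.20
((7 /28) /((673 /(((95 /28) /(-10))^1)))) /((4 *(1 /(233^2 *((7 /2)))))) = -1031491 /172288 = -5.99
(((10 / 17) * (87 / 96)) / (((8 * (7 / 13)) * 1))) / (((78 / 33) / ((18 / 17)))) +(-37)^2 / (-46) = -176917003 / 5955712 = -29.71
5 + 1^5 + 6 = 12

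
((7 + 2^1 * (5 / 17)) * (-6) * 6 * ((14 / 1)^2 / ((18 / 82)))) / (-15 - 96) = 2197.44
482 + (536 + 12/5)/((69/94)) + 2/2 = 419683/345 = 1216.47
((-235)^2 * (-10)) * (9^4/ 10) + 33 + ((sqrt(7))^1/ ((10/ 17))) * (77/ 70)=-362331192 + 187 * sqrt(7)/ 100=-362331187.05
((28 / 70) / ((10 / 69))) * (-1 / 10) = -69 / 250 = -0.28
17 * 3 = 51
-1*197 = -197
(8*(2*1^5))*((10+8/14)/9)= 1184/63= 18.79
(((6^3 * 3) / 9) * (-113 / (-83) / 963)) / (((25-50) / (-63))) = 56952 / 222025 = 0.26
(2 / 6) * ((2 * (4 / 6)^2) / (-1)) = -8 / 27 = -0.30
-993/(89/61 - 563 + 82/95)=5754435/3249128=1.77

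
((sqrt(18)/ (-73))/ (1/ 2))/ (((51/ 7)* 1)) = -14* sqrt(2)/ 1241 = -0.02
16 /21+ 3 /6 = 53 /42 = 1.26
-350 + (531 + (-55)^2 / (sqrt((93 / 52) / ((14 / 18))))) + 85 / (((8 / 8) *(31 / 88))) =13091 / 31 + 6050 *sqrt(8463) / 279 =2417.15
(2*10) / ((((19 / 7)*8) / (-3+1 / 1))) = -35 / 19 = -1.84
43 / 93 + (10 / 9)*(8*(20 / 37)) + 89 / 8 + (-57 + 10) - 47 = -6409165 / 82584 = -77.61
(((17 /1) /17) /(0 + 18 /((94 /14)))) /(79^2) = 47 /786366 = 0.00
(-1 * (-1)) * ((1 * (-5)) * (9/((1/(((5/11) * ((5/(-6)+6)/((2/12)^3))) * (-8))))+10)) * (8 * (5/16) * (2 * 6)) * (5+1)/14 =2347305.19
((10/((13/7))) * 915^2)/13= 58605750/169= 346779.59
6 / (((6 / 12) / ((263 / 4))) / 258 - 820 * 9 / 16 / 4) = -3256992 / 62595299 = -0.05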